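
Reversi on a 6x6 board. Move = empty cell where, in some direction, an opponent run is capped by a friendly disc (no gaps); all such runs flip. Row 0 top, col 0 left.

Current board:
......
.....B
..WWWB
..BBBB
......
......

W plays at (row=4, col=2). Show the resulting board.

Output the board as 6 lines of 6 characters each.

Answer: ......
.....B
..WWWB
..WWBB
..W...
......

Derivation:
Place W at (4,2); scan 8 dirs for brackets.
Dir NW: first cell '.' (not opp) -> no flip
Dir N: opp run (3,2) capped by W -> flip
Dir NE: opp run (3,3) capped by W -> flip
Dir W: first cell '.' (not opp) -> no flip
Dir E: first cell '.' (not opp) -> no flip
Dir SW: first cell '.' (not opp) -> no flip
Dir S: first cell '.' (not opp) -> no flip
Dir SE: first cell '.' (not opp) -> no flip
All flips: (3,2) (3,3)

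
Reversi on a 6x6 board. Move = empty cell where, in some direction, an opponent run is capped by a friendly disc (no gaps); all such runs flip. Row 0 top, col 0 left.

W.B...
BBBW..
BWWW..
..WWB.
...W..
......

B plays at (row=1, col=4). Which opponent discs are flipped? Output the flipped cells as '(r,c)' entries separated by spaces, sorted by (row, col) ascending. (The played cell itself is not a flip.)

Dir NW: first cell '.' (not opp) -> no flip
Dir N: first cell '.' (not opp) -> no flip
Dir NE: first cell '.' (not opp) -> no flip
Dir W: opp run (1,3) capped by B -> flip
Dir E: first cell '.' (not opp) -> no flip
Dir SW: opp run (2,3) (3,2), next='.' -> no flip
Dir S: first cell '.' (not opp) -> no flip
Dir SE: first cell '.' (not opp) -> no flip

Answer: (1,3)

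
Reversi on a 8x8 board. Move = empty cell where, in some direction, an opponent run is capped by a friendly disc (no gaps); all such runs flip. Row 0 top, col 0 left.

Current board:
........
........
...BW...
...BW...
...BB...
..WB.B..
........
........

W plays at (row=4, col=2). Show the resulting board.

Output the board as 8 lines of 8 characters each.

Answer: ........
........
...BW...
...WW...
..WBB...
..WB.B..
........
........

Derivation:
Place W at (4,2); scan 8 dirs for brackets.
Dir NW: first cell '.' (not opp) -> no flip
Dir N: first cell '.' (not opp) -> no flip
Dir NE: opp run (3,3) capped by W -> flip
Dir W: first cell '.' (not opp) -> no flip
Dir E: opp run (4,3) (4,4), next='.' -> no flip
Dir SW: first cell '.' (not opp) -> no flip
Dir S: first cell 'W' (not opp) -> no flip
Dir SE: opp run (5,3), next='.' -> no flip
All flips: (3,3)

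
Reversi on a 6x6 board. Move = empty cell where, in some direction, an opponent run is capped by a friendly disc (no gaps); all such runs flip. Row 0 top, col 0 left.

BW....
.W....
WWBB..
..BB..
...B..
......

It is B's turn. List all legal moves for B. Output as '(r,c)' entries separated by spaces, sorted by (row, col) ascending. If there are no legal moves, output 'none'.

(0,2): flips 1 -> legal
(1,0): flips 1 -> legal
(1,2): no bracket -> illegal
(3,0): no bracket -> illegal
(3,1): no bracket -> illegal

Answer: (0,2) (1,0)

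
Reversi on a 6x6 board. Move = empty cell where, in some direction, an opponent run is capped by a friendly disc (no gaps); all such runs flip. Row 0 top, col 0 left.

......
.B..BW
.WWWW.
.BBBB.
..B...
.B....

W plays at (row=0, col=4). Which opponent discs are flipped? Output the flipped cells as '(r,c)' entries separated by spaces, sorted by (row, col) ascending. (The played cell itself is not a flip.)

Answer: (1,4)

Derivation:
Dir NW: edge -> no flip
Dir N: edge -> no flip
Dir NE: edge -> no flip
Dir W: first cell '.' (not opp) -> no flip
Dir E: first cell '.' (not opp) -> no flip
Dir SW: first cell '.' (not opp) -> no flip
Dir S: opp run (1,4) capped by W -> flip
Dir SE: first cell 'W' (not opp) -> no flip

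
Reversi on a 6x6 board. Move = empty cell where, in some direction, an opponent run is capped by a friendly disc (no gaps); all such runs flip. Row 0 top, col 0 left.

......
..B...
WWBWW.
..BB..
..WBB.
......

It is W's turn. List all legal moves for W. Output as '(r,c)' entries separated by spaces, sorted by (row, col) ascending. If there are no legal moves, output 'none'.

(0,1): flips 1 -> legal
(0,2): flips 3 -> legal
(0,3): flips 1 -> legal
(1,1): no bracket -> illegal
(1,3): no bracket -> illegal
(3,1): no bracket -> illegal
(3,4): no bracket -> illegal
(3,5): no bracket -> illegal
(4,1): flips 1 -> legal
(4,5): flips 2 -> legal
(5,2): no bracket -> illegal
(5,3): flips 2 -> legal
(5,4): flips 2 -> legal
(5,5): no bracket -> illegal

Answer: (0,1) (0,2) (0,3) (4,1) (4,5) (5,3) (5,4)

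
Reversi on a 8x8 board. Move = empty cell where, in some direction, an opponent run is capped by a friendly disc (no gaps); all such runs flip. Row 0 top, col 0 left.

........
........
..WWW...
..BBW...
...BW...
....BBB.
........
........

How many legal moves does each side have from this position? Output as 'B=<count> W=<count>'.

-- B to move --
(1,1): flips 1 -> legal
(1,2): flips 1 -> legal
(1,3): flips 1 -> legal
(1,4): flips 4 -> legal
(1,5): flips 1 -> legal
(2,1): no bracket -> illegal
(2,5): flips 1 -> legal
(3,1): no bracket -> illegal
(3,5): flips 1 -> legal
(4,5): flips 1 -> legal
(5,3): no bracket -> illegal
B mobility = 8
-- W to move --
(2,1): no bracket -> illegal
(3,1): flips 2 -> legal
(4,1): flips 1 -> legal
(4,2): flips 3 -> legal
(4,5): no bracket -> illegal
(4,6): no bracket -> illegal
(4,7): no bracket -> illegal
(5,2): flips 1 -> legal
(5,3): flips 2 -> legal
(5,7): no bracket -> illegal
(6,3): no bracket -> illegal
(6,4): flips 1 -> legal
(6,5): no bracket -> illegal
(6,6): flips 1 -> legal
(6,7): no bracket -> illegal
W mobility = 7

Answer: B=8 W=7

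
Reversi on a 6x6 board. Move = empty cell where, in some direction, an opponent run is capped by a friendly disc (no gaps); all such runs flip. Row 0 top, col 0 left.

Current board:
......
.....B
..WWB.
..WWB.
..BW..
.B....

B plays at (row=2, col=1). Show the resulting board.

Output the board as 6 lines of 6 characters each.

Place B at (2,1); scan 8 dirs for brackets.
Dir NW: first cell '.' (not opp) -> no flip
Dir N: first cell '.' (not opp) -> no flip
Dir NE: first cell '.' (not opp) -> no flip
Dir W: first cell '.' (not opp) -> no flip
Dir E: opp run (2,2) (2,3) capped by B -> flip
Dir SW: first cell '.' (not opp) -> no flip
Dir S: first cell '.' (not opp) -> no flip
Dir SE: opp run (3,2) (4,3), next='.' -> no flip
All flips: (2,2) (2,3)

Answer: ......
.....B
.BBBB.
..WWB.
..BW..
.B....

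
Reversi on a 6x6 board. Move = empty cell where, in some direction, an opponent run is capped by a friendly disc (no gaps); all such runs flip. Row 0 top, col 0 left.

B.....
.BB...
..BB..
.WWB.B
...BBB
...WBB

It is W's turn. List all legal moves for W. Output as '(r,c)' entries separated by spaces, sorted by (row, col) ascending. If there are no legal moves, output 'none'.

Answer: (0,2) (1,3) (1,4) (3,4)

Derivation:
(0,1): no bracket -> illegal
(0,2): flips 2 -> legal
(0,3): no bracket -> illegal
(1,0): no bracket -> illegal
(1,3): flips 4 -> legal
(1,4): flips 1 -> legal
(2,0): no bracket -> illegal
(2,1): no bracket -> illegal
(2,4): no bracket -> illegal
(2,5): no bracket -> illegal
(3,4): flips 1 -> legal
(4,2): no bracket -> illegal
(5,2): no bracket -> illegal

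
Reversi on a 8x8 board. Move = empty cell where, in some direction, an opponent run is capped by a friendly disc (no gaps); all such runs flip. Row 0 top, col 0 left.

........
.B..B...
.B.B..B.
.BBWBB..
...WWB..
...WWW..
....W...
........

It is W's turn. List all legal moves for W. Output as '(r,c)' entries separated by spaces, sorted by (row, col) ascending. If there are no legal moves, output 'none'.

(0,0): no bracket -> illegal
(0,1): no bracket -> illegal
(0,2): no bracket -> illegal
(0,3): no bracket -> illegal
(0,4): no bracket -> illegal
(0,5): no bracket -> illegal
(1,0): flips 2 -> legal
(1,2): no bracket -> illegal
(1,3): flips 1 -> legal
(1,5): no bracket -> illegal
(1,6): no bracket -> illegal
(1,7): flips 2 -> legal
(2,0): no bracket -> illegal
(2,2): no bracket -> illegal
(2,4): flips 1 -> legal
(2,5): flips 3 -> legal
(2,7): no bracket -> illegal
(3,0): flips 2 -> legal
(3,6): flips 3 -> legal
(3,7): no bracket -> illegal
(4,0): no bracket -> illegal
(4,1): no bracket -> illegal
(4,2): no bracket -> illegal
(4,6): flips 1 -> legal
(5,6): no bracket -> illegal

Answer: (1,0) (1,3) (1,7) (2,4) (2,5) (3,0) (3,6) (4,6)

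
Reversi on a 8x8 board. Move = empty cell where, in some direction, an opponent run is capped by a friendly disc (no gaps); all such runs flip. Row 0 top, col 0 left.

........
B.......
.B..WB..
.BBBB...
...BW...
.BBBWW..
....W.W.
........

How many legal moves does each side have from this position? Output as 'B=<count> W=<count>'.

-- B to move --
(1,3): no bracket -> illegal
(1,4): flips 1 -> legal
(1,5): flips 1 -> legal
(2,3): flips 1 -> legal
(3,5): flips 1 -> legal
(4,5): flips 1 -> legal
(4,6): no bracket -> illegal
(5,6): flips 2 -> legal
(5,7): no bracket -> illegal
(6,3): no bracket -> illegal
(6,5): flips 1 -> legal
(6,7): no bracket -> illegal
(7,3): no bracket -> illegal
(7,4): flips 3 -> legal
(7,5): flips 1 -> legal
(7,6): no bracket -> illegal
(7,7): flips 3 -> legal
B mobility = 10
-- W to move --
(0,0): no bracket -> illegal
(0,1): no bracket -> illegal
(1,1): no bracket -> illegal
(1,2): no bracket -> illegal
(1,4): no bracket -> illegal
(1,5): no bracket -> illegal
(1,6): no bracket -> illegal
(2,0): no bracket -> illegal
(2,2): flips 1 -> legal
(2,3): no bracket -> illegal
(2,6): flips 1 -> legal
(3,0): no bracket -> illegal
(3,5): no bracket -> illegal
(3,6): no bracket -> illegal
(4,0): no bracket -> illegal
(4,1): no bracket -> illegal
(4,2): flips 3 -> legal
(4,5): no bracket -> illegal
(5,0): flips 3 -> legal
(6,0): no bracket -> illegal
(6,1): no bracket -> illegal
(6,2): flips 1 -> legal
(6,3): no bracket -> illegal
W mobility = 5

Answer: B=10 W=5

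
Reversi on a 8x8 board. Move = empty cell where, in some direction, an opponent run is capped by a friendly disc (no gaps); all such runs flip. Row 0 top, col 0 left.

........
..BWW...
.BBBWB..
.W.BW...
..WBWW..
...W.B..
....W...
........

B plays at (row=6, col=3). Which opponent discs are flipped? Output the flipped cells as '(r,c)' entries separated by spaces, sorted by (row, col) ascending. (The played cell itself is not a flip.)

Dir NW: first cell '.' (not opp) -> no flip
Dir N: opp run (5,3) capped by B -> flip
Dir NE: first cell '.' (not opp) -> no flip
Dir W: first cell '.' (not opp) -> no flip
Dir E: opp run (6,4), next='.' -> no flip
Dir SW: first cell '.' (not opp) -> no flip
Dir S: first cell '.' (not opp) -> no flip
Dir SE: first cell '.' (not opp) -> no flip

Answer: (5,3)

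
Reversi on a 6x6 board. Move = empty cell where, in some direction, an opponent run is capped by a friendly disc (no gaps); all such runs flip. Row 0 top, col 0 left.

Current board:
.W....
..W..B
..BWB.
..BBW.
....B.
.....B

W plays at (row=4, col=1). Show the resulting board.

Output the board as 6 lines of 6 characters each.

Place W at (4,1); scan 8 dirs for brackets.
Dir NW: first cell '.' (not opp) -> no flip
Dir N: first cell '.' (not opp) -> no flip
Dir NE: opp run (3,2) capped by W -> flip
Dir W: first cell '.' (not opp) -> no flip
Dir E: first cell '.' (not opp) -> no flip
Dir SW: first cell '.' (not opp) -> no flip
Dir S: first cell '.' (not opp) -> no flip
Dir SE: first cell '.' (not opp) -> no flip
All flips: (3,2)

Answer: .W....
..W..B
..BWB.
..WBW.
.W..B.
.....B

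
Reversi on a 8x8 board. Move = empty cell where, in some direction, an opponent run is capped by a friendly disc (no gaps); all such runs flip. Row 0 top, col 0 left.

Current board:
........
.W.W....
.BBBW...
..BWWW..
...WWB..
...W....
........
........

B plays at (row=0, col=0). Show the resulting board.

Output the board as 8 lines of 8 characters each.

Answer: B.......
.B.W....
.BBBW...
..BWWW..
...WWB..
...W....
........
........

Derivation:
Place B at (0,0); scan 8 dirs for brackets.
Dir NW: edge -> no flip
Dir N: edge -> no flip
Dir NE: edge -> no flip
Dir W: edge -> no flip
Dir E: first cell '.' (not opp) -> no flip
Dir SW: edge -> no flip
Dir S: first cell '.' (not opp) -> no flip
Dir SE: opp run (1,1) capped by B -> flip
All flips: (1,1)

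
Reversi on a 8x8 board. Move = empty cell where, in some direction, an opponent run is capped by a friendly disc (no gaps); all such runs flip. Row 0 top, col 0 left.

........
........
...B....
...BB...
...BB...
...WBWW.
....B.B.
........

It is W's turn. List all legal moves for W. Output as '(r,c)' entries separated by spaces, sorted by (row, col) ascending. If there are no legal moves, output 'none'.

(1,2): no bracket -> illegal
(1,3): flips 3 -> legal
(1,4): no bracket -> illegal
(2,2): flips 2 -> legal
(2,4): no bracket -> illegal
(2,5): no bracket -> illegal
(3,2): no bracket -> illegal
(3,5): flips 1 -> legal
(4,2): no bracket -> illegal
(4,5): no bracket -> illegal
(5,2): no bracket -> illegal
(5,7): no bracket -> illegal
(6,3): no bracket -> illegal
(6,5): no bracket -> illegal
(6,7): no bracket -> illegal
(7,3): flips 1 -> legal
(7,4): no bracket -> illegal
(7,5): flips 1 -> legal
(7,6): flips 1 -> legal
(7,7): flips 1 -> legal

Answer: (1,3) (2,2) (3,5) (7,3) (7,5) (7,6) (7,7)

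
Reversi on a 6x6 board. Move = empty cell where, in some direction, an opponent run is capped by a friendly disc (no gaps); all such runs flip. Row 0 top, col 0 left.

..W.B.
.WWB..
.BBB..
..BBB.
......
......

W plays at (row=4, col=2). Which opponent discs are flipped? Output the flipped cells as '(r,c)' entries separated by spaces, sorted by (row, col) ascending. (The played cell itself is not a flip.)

Dir NW: first cell '.' (not opp) -> no flip
Dir N: opp run (3,2) (2,2) capped by W -> flip
Dir NE: opp run (3,3), next='.' -> no flip
Dir W: first cell '.' (not opp) -> no flip
Dir E: first cell '.' (not opp) -> no flip
Dir SW: first cell '.' (not opp) -> no flip
Dir S: first cell '.' (not opp) -> no flip
Dir SE: first cell '.' (not opp) -> no flip

Answer: (2,2) (3,2)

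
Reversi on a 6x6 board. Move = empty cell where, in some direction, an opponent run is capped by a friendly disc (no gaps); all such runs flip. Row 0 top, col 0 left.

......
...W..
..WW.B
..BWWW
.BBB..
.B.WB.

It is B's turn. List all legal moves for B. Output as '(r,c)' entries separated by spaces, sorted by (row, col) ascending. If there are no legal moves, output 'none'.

(0,2): no bracket -> illegal
(0,3): flips 3 -> legal
(0,4): no bracket -> illegal
(1,1): no bracket -> illegal
(1,2): flips 1 -> legal
(1,4): flips 1 -> legal
(2,1): no bracket -> illegal
(2,4): flips 1 -> legal
(3,1): no bracket -> illegal
(4,4): no bracket -> illegal
(4,5): flips 1 -> legal
(5,2): flips 1 -> legal

Answer: (0,3) (1,2) (1,4) (2,4) (4,5) (5,2)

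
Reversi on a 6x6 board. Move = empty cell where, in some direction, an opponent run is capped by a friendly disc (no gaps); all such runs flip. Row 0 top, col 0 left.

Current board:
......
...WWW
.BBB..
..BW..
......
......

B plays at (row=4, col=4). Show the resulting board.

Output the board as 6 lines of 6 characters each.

Answer: ......
...WWW
.BBB..
..BB..
....B.
......

Derivation:
Place B at (4,4); scan 8 dirs for brackets.
Dir NW: opp run (3,3) capped by B -> flip
Dir N: first cell '.' (not opp) -> no flip
Dir NE: first cell '.' (not opp) -> no flip
Dir W: first cell '.' (not opp) -> no flip
Dir E: first cell '.' (not opp) -> no flip
Dir SW: first cell '.' (not opp) -> no flip
Dir S: first cell '.' (not opp) -> no flip
Dir SE: first cell '.' (not opp) -> no flip
All flips: (3,3)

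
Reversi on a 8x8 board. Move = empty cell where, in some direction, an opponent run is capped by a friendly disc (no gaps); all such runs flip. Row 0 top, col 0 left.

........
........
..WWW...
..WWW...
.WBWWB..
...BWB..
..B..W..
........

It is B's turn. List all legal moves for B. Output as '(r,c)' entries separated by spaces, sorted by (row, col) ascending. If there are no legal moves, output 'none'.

Answer: (1,1) (1,2) (1,3) (1,5) (3,5) (4,0) (6,3) (7,5)

Derivation:
(1,1): flips 3 -> legal
(1,2): flips 4 -> legal
(1,3): flips 3 -> legal
(1,4): no bracket -> illegal
(1,5): flips 2 -> legal
(2,1): no bracket -> illegal
(2,5): no bracket -> illegal
(3,0): no bracket -> illegal
(3,1): no bracket -> illegal
(3,5): flips 1 -> legal
(4,0): flips 1 -> legal
(5,0): no bracket -> illegal
(5,1): no bracket -> illegal
(5,2): no bracket -> illegal
(5,6): no bracket -> illegal
(6,3): flips 1 -> legal
(6,4): no bracket -> illegal
(6,6): no bracket -> illegal
(7,4): no bracket -> illegal
(7,5): flips 1 -> legal
(7,6): no bracket -> illegal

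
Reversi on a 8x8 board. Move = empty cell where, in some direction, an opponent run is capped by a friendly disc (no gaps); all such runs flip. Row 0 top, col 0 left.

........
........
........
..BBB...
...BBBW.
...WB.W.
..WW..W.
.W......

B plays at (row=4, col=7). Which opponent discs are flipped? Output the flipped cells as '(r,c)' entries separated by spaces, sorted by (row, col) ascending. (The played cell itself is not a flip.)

Dir NW: first cell '.' (not opp) -> no flip
Dir N: first cell '.' (not opp) -> no flip
Dir NE: edge -> no flip
Dir W: opp run (4,6) capped by B -> flip
Dir E: edge -> no flip
Dir SW: opp run (5,6), next='.' -> no flip
Dir S: first cell '.' (not opp) -> no flip
Dir SE: edge -> no flip

Answer: (4,6)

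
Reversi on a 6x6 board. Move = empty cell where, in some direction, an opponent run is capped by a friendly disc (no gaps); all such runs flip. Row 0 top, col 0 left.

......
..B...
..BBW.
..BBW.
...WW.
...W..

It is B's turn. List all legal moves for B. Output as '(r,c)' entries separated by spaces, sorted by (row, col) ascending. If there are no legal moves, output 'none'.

(1,3): no bracket -> illegal
(1,4): no bracket -> illegal
(1,5): flips 1 -> legal
(2,5): flips 1 -> legal
(3,5): flips 1 -> legal
(4,2): no bracket -> illegal
(4,5): flips 1 -> legal
(5,2): no bracket -> illegal
(5,4): flips 1 -> legal
(5,5): flips 1 -> legal

Answer: (1,5) (2,5) (3,5) (4,5) (5,4) (5,5)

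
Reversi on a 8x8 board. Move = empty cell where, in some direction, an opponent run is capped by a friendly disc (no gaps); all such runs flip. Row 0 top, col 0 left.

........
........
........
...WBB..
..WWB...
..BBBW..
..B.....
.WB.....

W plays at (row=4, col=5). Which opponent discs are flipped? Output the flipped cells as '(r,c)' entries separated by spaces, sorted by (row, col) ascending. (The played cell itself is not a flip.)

Dir NW: opp run (3,4), next='.' -> no flip
Dir N: opp run (3,5), next='.' -> no flip
Dir NE: first cell '.' (not opp) -> no flip
Dir W: opp run (4,4) capped by W -> flip
Dir E: first cell '.' (not opp) -> no flip
Dir SW: opp run (5,4), next='.' -> no flip
Dir S: first cell 'W' (not opp) -> no flip
Dir SE: first cell '.' (not opp) -> no flip

Answer: (4,4)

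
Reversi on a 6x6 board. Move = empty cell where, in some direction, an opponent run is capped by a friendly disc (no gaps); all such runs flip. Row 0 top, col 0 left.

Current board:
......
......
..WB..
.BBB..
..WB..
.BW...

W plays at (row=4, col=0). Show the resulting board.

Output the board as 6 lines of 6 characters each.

Answer: ......
......
..WB..
.WBB..
W.WB..
.BW...

Derivation:
Place W at (4,0); scan 8 dirs for brackets.
Dir NW: edge -> no flip
Dir N: first cell '.' (not opp) -> no flip
Dir NE: opp run (3,1) capped by W -> flip
Dir W: edge -> no flip
Dir E: first cell '.' (not opp) -> no flip
Dir SW: edge -> no flip
Dir S: first cell '.' (not opp) -> no flip
Dir SE: opp run (5,1), next=edge -> no flip
All flips: (3,1)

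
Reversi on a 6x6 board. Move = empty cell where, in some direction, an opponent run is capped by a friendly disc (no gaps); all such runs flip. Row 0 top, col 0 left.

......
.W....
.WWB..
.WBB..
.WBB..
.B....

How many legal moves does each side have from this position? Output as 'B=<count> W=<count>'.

-- B to move --
(0,0): flips 2 -> legal
(0,1): flips 4 -> legal
(0,2): no bracket -> illegal
(1,0): flips 1 -> legal
(1,2): flips 1 -> legal
(1,3): no bracket -> illegal
(2,0): flips 3 -> legal
(3,0): flips 1 -> legal
(4,0): flips 1 -> legal
(5,0): flips 1 -> legal
(5,2): no bracket -> illegal
B mobility = 8
-- W to move --
(1,2): no bracket -> illegal
(1,3): no bracket -> illegal
(1,4): flips 2 -> legal
(2,4): flips 1 -> legal
(3,4): flips 2 -> legal
(4,0): no bracket -> illegal
(4,4): flips 3 -> legal
(5,0): no bracket -> illegal
(5,2): flips 2 -> legal
(5,3): flips 1 -> legal
(5,4): flips 2 -> legal
W mobility = 7

Answer: B=8 W=7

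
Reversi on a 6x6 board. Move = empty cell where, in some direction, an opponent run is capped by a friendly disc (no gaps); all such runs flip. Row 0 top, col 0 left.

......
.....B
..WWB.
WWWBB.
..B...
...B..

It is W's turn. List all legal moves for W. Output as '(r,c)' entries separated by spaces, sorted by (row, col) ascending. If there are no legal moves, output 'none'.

Answer: (2,5) (3,5) (4,3) (4,4) (4,5) (5,2)

Derivation:
(0,4): no bracket -> illegal
(0,5): no bracket -> illegal
(1,3): no bracket -> illegal
(1,4): no bracket -> illegal
(2,5): flips 1 -> legal
(3,5): flips 2 -> legal
(4,1): no bracket -> illegal
(4,3): flips 1 -> legal
(4,4): flips 1 -> legal
(4,5): flips 1 -> legal
(5,1): no bracket -> illegal
(5,2): flips 1 -> legal
(5,4): no bracket -> illegal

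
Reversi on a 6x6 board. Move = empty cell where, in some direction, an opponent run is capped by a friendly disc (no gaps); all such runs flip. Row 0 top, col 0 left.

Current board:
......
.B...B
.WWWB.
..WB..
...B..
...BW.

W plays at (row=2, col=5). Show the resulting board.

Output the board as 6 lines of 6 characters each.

Place W at (2,5); scan 8 dirs for brackets.
Dir NW: first cell '.' (not opp) -> no flip
Dir N: opp run (1,5), next='.' -> no flip
Dir NE: edge -> no flip
Dir W: opp run (2,4) capped by W -> flip
Dir E: edge -> no flip
Dir SW: first cell '.' (not opp) -> no flip
Dir S: first cell '.' (not opp) -> no flip
Dir SE: edge -> no flip
All flips: (2,4)

Answer: ......
.B...B
.WWWWW
..WB..
...B..
...BW.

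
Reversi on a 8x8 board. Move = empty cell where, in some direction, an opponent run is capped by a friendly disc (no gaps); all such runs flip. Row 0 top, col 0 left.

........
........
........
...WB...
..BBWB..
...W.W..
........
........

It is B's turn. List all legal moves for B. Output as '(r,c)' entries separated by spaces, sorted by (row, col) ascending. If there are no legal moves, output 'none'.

(2,2): no bracket -> illegal
(2,3): flips 1 -> legal
(2,4): flips 1 -> legal
(3,2): flips 1 -> legal
(3,5): no bracket -> illegal
(4,6): no bracket -> illegal
(5,2): no bracket -> illegal
(5,4): flips 1 -> legal
(5,6): no bracket -> illegal
(6,2): no bracket -> illegal
(6,3): flips 1 -> legal
(6,4): flips 1 -> legal
(6,5): flips 1 -> legal
(6,6): no bracket -> illegal

Answer: (2,3) (2,4) (3,2) (5,4) (6,3) (6,4) (6,5)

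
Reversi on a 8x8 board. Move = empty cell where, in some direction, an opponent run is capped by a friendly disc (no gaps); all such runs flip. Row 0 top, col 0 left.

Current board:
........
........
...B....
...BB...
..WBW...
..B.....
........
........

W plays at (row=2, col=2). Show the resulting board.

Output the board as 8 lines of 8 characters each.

Answer: ........
........
..WB....
...WB...
..WBW...
..B.....
........
........

Derivation:
Place W at (2,2); scan 8 dirs for brackets.
Dir NW: first cell '.' (not opp) -> no flip
Dir N: first cell '.' (not opp) -> no flip
Dir NE: first cell '.' (not opp) -> no flip
Dir W: first cell '.' (not opp) -> no flip
Dir E: opp run (2,3), next='.' -> no flip
Dir SW: first cell '.' (not opp) -> no flip
Dir S: first cell '.' (not opp) -> no flip
Dir SE: opp run (3,3) capped by W -> flip
All flips: (3,3)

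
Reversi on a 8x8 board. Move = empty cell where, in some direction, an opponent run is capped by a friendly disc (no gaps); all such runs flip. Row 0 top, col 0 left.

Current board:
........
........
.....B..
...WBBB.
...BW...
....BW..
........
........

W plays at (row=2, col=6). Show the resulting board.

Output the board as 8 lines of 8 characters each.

Answer: ........
........
.....BW.
...WBWB.
...BW...
....BW..
........
........

Derivation:
Place W at (2,6); scan 8 dirs for brackets.
Dir NW: first cell '.' (not opp) -> no flip
Dir N: first cell '.' (not opp) -> no flip
Dir NE: first cell '.' (not opp) -> no flip
Dir W: opp run (2,5), next='.' -> no flip
Dir E: first cell '.' (not opp) -> no flip
Dir SW: opp run (3,5) capped by W -> flip
Dir S: opp run (3,6), next='.' -> no flip
Dir SE: first cell '.' (not opp) -> no flip
All flips: (3,5)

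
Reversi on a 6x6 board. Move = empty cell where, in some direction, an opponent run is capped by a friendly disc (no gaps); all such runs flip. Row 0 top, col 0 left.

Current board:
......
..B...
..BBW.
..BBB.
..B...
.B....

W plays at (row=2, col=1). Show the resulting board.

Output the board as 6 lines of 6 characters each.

Place W at (2,1); scan 8 dirs for brackets.
Dir NW: first cell '.' (not opp) -> no flip
Dir N: first cell '.' (not opp) -> no flip
Dir NE: opp run (1,2), next='.' -> no flip
Dir W: first cell '.' (not opp) -> no flip
Dir E: opp run (2,2) (2,3) capped by W -> flip
Dir SW: first cell '.' (not opp) -> no flip
Dir S: first cell '.' (not opp) -> no flip
Dir SE: opp run (3,2), next='.' -> no flip
All flips: (2,2) (2,3)

Answer: ......
..B...
.WWWW.
..BBB.
..B...
.B....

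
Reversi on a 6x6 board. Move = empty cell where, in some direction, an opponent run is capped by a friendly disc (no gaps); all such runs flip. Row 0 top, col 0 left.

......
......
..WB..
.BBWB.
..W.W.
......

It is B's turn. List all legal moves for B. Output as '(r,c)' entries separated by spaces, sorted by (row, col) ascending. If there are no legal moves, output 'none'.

(1,1): no bracket -> illegal
(1,2): flips 1 -> legal
(1,3): flips 1 -> legal
(2,1): flips 1 -> legal
(2,4): no bracket -> illegal
(3,5): no bracket -> illegal
(4,1): no bracket -> illegal
(4,3): flips 1 -> legal
(4,5): no bracket -> illegal
(5,1): no bracket -> illegal
(5,2): flips 1 -> legal
(5,3): flips 1 -> legal
(5,4): flips 1 -> legal
(5,5): no bracket -> illegal

Answer: (1,2) (1,3) (2,1) (4,3) (5,2) (5,3) (5,4)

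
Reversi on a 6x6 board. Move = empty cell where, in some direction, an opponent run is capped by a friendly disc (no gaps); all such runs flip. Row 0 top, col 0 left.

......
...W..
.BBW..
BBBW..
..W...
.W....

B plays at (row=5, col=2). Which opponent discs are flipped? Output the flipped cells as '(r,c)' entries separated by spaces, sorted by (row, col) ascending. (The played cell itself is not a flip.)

Dir NW: first cell '.' (not opp) -> no flip
Dir N: opp run (4,2) capped by B -> flip
Dir NE: first cell '.' (not opp) -> no flip
Dir W: opp run (5,1), next='.' -> no flip
Dir E: first cell '.' (not opp) -> no flip
Dir SW: edge -> no flip
Dir S: edge -> no flip
Dir SE: edge -> no flip

Answer: (4,2)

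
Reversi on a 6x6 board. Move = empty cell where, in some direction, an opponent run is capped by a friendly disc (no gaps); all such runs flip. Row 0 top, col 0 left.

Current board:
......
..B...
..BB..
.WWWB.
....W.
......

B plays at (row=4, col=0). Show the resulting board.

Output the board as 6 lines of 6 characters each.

Place B at (4,0); scan 8 dirs for brackets.
Dir NW: edge -> no flip
Dir N: first cell '.' (not opp) -> no flip
Dir NE: opp run (3,1) capped by B -> flip
Dir W: edge -> no flip
Dir E: first cell '.' (not opp) -> no flip
Dir SW: edge -> no flip
Dir S: first cell '.' (not opp) -> no flip
Dir SE: first cell '.' (not opp) -> no flip
All flips: (3,1)

Answer: ......
..B...
..BB..
.BWWB.
B...W.
......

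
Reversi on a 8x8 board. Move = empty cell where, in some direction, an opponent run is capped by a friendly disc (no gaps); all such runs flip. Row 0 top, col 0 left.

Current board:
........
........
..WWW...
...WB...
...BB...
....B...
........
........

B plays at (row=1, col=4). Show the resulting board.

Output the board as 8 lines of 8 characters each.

Answer: ........
....B...
..WWB...
...WB...
...BB...
....B...
........
........

Derivation:
Place B at (1,4); scan 8 dirs for brackets.
Dir NW: first cell '.' (not opp) -> no flip
Dir N: first cell '.' (not opp) -> no flip
Dir NE: first cell '.' (not opp) -> no flip
Dir W: first cell '.' (not opp) -> no flip
Dir E: first cell '.' (not opp) -> no flip
Dir SW: opp run (2,3), next='.' -> no flip
Dir S: opp run (2,4) capped by B -> flip
Dir SE: first cell '.' (not opp) -> no flip
All flips: (2,4)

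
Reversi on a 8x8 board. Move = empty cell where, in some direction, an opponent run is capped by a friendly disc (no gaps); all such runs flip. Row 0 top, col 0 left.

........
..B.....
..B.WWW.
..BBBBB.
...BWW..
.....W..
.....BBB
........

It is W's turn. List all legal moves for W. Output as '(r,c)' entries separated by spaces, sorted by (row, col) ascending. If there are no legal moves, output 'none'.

(0,1): no bracket -> illegal
(0,2): no bracket -> illegal
(0,3): no bracket -> illegal
(1,1): flips 2 -> legal
(1,3): no bracket -> illegal
(2,1): no bracket -> illegal
(2,3): flips 1 -> legal
(2,7): flips 1 -> legal
(3,1): no bracket -> illegal
(3,7): no bracket -> illegal
(4,1): no bracket -> illegal
(4,2): flips 2 -> legal
(4,6): flips 2 -> legal
(4,7): flips 1 -> legal
(5,2): flips 2 -> legal
(5,3): no bracket -> illegal
(5,4): no bracket -> illegal
(5,6): no bracket -> illegal
(5,7): no bracket -> illegal
(6,4): no bracket -> illegal
(7,4): no bracket -> illegal
(7,5): flips 1 -> legal
(7,6): no bracket -> illegal
(7,7): flips 1 -> legal

Answer: (1,1) (2,3) (2,7) (4,2) (4,6) (4,7) (5,2) (7,5) (7,7)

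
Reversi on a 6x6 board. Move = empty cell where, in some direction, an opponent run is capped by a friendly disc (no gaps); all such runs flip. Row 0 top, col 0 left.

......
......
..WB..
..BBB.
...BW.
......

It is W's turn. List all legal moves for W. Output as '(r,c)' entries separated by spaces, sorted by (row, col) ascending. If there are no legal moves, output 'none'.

Answer: (2,4) (4,2)

Derivation:
(1,2): no bracket -> illegal
(1,3): no bracket -> illegal
(1,4): no bracket -> illegal
(2,1): no bracket -> illegal
(2,4): flips 2 -> legal
(2,5): no bracket -> illegal
(3,1): no bracket -> illegal
(3,5): no bracket -> illegal
(4,1): no bracket -> illegal
(4,2): flips 2 -> legal
(4,5): no bracket -> illegal
(5,2): no bracket -> illegal
(5,3): no bracket -> illegal
(5,4): no bracket -> illegal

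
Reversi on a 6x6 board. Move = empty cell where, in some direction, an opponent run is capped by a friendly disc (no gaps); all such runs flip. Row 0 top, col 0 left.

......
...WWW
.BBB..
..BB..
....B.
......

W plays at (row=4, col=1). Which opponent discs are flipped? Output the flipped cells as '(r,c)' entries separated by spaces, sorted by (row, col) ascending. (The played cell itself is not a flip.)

Dir NW: first cell '.' (not opp) -> no flip
Dir N: first cell '.' (not opp) -> no flip
Dir NE: opp run (3,2) (2,3) capped by W -> flip
Dir W: first cell '.' (not opp) -> no flip
Dir E: first cell '.' (not opp) -> no flip
Dir SW: first cell '.' (not opp) -> no flip
Dir S: first cell '.' (not opp) -> no flip
Dir SE: first cell '.' (not opp) -> no flip

Answer: (2,3) (3,2)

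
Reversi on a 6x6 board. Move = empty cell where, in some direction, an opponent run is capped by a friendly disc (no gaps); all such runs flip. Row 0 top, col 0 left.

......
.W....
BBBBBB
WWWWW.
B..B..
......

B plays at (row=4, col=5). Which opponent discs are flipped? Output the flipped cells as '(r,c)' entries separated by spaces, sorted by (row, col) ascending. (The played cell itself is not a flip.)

Dir NW: opp run (3,4) capped by B -> flip
Dir N: first cell '.' (not opp) -> no flip
Dir NE: edge -> no flip
Dir W: first cell '.' (not opp) -> no flip
Dir E: edge -> no flip
Dir SW: first cell '.' (not opp) -> no flip
Dir S: first cell '.' (not opp) -> no flip
Dir SE: edge -> no flip

Answer: (3,4)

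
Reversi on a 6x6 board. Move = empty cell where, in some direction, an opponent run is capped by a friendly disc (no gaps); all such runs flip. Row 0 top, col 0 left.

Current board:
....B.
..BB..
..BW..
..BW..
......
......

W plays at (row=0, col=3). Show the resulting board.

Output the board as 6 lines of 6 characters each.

Answer: ...WB.
..BW..
..BW..
..BW..
......
......

Derivation:
Place W at (0,3); scan 8 dirs for brackets.
Dir NW: edge -> no flip
Dir N: edge -> no flip
Dir NE: edge -> no flip
Dir W: first cell '.' (not opp) -> no flip
Dir E: opp run (0,4), next='.' -> no flip
Dir SW: opp run (1,2), next='.' -> no flip
Dir S: opp run (1,3) capped by W -> flip
Dir SE: first cell '.' (not opp) -> no flip
All flips: (1,3)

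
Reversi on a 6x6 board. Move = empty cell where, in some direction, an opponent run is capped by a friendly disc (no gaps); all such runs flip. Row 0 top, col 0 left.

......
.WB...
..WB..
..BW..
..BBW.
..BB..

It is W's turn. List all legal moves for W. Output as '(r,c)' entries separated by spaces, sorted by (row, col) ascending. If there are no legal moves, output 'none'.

Answer: (0,2) (1,3) (2,4) (3,1) (4,1) (5,1)

Derivation:
(0,1): no bracket -> illegal
(0,2): flips 1 -> legal
(0,3): no bracket -> illegal
(1,3): flips 2 -> legal
(1,4): no bracket -> illegal
(2,1): no bracket -> illegal
(2,4): flips 1 -> legal
(3,1): flips 1 -> legal
(3,4): no bracket -> illegal
(4,1): flips 2 -> legal
(5,1): flips 1 -> legal
(5,4): no bracket -> illegal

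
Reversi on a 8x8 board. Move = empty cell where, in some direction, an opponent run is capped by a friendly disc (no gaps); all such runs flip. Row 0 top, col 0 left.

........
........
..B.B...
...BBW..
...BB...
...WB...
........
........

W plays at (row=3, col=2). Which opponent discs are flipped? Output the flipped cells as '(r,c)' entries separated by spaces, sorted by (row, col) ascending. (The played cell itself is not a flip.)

Dir NW: first cell '.' (not opp) -> no flip
Dir N: opp run (2,2), next='.' -> no flip
Dir NE: first cell '.' (not opp) -> no flip
Dir W: first cell '.' (not opp) -> no flip
Dir E: opp run (3,3) (3,4) capped by W -> flip
Dir SW: first cell '.' (not opp) -> no flip
Dir S: first cell '.' (not opp) -> no flip
Dir SE: opp run (4,3) (5,4), next='.' -> no flip

Answer: (3,3) (3,4)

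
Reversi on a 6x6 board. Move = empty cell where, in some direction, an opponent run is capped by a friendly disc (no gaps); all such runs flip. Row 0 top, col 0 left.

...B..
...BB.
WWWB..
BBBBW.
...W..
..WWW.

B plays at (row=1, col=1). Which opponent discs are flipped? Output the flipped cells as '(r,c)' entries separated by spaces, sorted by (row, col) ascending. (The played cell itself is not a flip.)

Answer: (2,1) (2,2)

Derivation:
Dir NW: first cell '.' (not opp) -> no flip
Dir N: first cell '.' (not opp) -> no flip
Dir NE: first cell '.' (not opp) -> no flip
Dir W: first cell '.' (not opp) -> no flip
Dir E: first cell '.' (not opp) -> no flip
Dir SW: opp run (2,0), next=edge -> no flip
Dir S: opp run (2,1) capped by B -> flip
Dir SE: opp run (2,2) capped by B -> flip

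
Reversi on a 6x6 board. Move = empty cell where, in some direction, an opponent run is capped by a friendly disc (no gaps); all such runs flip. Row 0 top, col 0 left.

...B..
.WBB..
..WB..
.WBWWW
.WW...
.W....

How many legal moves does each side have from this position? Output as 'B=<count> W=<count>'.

Answer: B=8 W=5

Derivation:
-- B to move --
(0,0): no bracket -> illegal
(0,1): no bracket -> illegal
(0,2): no bracket -> illegal
(1,0): flips 1 -> legal
(2,0): no bracket -> illegal
(2,1): flips 1 -> legal
(2,4): no bracket -> illegal
(2,5): no bracket -> illegal
(3,0): flips 1 -> legal
(4,0): flips 2 -> legal
(4,3): flips 1 -> legal
(4,4): no bracket -> illegal
(4,5): flips 1 -> legal
(5,0): flips 1 -> legal
(5,2): flips 1 -> legal
(5,3): no bracket -> illegal
B mobility = 8
-- W to move --
(0,1): flips 2 -> legal
(0,2): flips 1 -> legal
(0,4): flips 1 -> legal
(1,4): flips 4 -> legal
(2,1): no bracket -> illegal
(2,4): flips 1 -> legal
(4,3): no bracket -> illegal
W mobility = 5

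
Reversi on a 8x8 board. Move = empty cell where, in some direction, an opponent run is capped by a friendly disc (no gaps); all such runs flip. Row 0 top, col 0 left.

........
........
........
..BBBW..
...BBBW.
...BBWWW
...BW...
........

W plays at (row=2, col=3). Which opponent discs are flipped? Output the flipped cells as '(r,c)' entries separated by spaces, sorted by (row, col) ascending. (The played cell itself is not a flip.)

Answer: (3,4) (4,5)

Derivation:
Dir NW: first cell '.' (not opp) -> no flip
Dir N: first cell '.' (not opp) -> no flip
Dir NE: first cell '.' (not opp) -> no flip
Dir W: first cell '.' (not opp) -> no flip
Dir E: first cell '.' (not opp) -> no flip
Dir SW: opp run (3,2), next='.' -> no flip
Dir S: opp run (3,3) (4,3) (5,3) (6,3), next='.' -> no flip
Dir SE: opp run (3,4) (4,5) capped by W -> flip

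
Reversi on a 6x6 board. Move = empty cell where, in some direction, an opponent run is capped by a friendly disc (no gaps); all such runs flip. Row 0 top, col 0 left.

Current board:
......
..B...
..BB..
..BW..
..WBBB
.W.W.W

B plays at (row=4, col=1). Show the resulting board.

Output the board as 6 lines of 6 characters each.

Place B at (4,1); scan 8 dirs for brackets.
Dir NW: first cell '.' (not opp) -> no flip
Dir N: first cell '.' (not opp) -> no flip
Dir NE: first cell 'B' (not opp) -> no flip
Dir W: first cell '.' (not opp) -> no flip
Dir E: opp run (4,2) capped by B -> flip
Dir SW: first cell '.' (not opp) -> no flip
Dir S: opp run (5,1), next=edge -> no flip
Dir SE: first cell '.' (not opp) -> no flip
All flips: (4,2)

Answer: ......
..B...
..BB..
..BW..
.BBBBB
.W.W.W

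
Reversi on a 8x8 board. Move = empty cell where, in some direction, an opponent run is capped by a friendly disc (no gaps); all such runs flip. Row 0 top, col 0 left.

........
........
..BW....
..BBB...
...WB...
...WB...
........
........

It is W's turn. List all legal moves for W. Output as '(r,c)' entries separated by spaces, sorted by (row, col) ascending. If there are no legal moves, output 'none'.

Answer: (2,1) (2,5) (3,5) (4,1) (4,5) (5,5) (6,5)

Derivation:
(1,1): no bracket -> illegal
(1,2): no bracket -> illegal
(1,3): no bracket -> illegal
(2,1): flips 2 -> legal
(2,4): no bracket -> illegal
(2,5): flips 1 -> legal
(3,1): no bracket -> illegal
(3,5): flips 1 -> legal
(4,1): flips 1 -> legal
(4,2): no bracket -> illegal
(4,5): flips 2 -> legal
(5,5): flips 1 -> legal
(6,3): no bracket -> illegal
(6,4): no bracket -> illegal
(6,5): flips 1 -> legal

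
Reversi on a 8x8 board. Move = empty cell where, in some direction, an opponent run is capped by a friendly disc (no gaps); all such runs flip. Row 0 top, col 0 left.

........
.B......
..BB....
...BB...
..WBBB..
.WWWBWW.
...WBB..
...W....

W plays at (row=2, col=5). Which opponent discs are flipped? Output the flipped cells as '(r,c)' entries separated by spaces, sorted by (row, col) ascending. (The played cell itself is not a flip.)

Dir NW: first cell '.' (not opp) -> no flip
Dir N: first cell '.' (not opp) -> no flip
Dir NE: first cell '.' (not opp) -> no flip
Dir W: first cell '.' (not opp) -> no flip
Dir E: first cell '.' (not opp) -> no flip
Dir SW: opp run (3,4) (4,3) capped by W -> flip
Dir S: first cell '.' (not opp) -> no flip
Dir SE: first cell '.' (not opp) -> no flip

Answer: (3,4) (4,3)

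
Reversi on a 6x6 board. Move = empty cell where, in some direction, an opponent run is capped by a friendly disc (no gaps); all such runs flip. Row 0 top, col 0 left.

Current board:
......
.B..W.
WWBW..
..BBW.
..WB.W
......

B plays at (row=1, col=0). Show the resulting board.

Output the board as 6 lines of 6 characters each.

Answer: ......
BB..W.
WBBW..
..BBW.
..WB.W
......

Derivation:
Place B at (1,0); scan 8 dirs for brackets.
Dir NW: edge -> no flip
Dir N: first cell '.' (not opp) -> no flip
Dir NE: first cell '.' (not opp) -> no flip
Dir W: edge -> no flip
Dir E: first cell 'B' (not opp) -> no flip
Dir SW: edge -> no flip
Dir S: opp run (2,0), next='.' -> no flip
Dir SE: opp run (2,1) capped by B -> flip
All flips: (2,1)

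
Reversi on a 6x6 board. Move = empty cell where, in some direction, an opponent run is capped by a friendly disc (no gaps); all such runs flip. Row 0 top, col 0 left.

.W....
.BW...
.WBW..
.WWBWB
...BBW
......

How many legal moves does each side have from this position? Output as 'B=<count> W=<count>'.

Answer: B=11 W=7

Derivation:
-- B to move --
(0,0): no bracket -> illegal
(0,2): flips 1 -> legal
(0,3): no bracket -> illegal
(1,0): flips 2 -> legal
(1,3): flips 2 -> legal
(1,4): no bracket -> illegal
(2,0): flips 1 -> legal
(2,4): flips 2 -> legal
(2,5): flips 1 -> legal
(3,0): flips 2 -> legal
(4,0): flips 1 -> legal
(4,1): flips 2 -> legal
(4,2): flips 1 -> legal
(5,4): no bracket -> illegal
(5,5): flips 1 -> legal
B mobility = 11
-- W to move --
(0,0): no bracket -> illegal
(0,2): no bracket -> illegal
(1,0): flips 1 -> legal
(1,3): flips 1 -> legal
(2,0): no bracket -> illegal
(2,4): no bracket -> illegal
(2,5): flips 1 -> legal
(4,2): flips 2 -> legal
(5,2): flips 1 -> legal
(5,3): flips 2 -> legal
(5,4): flips 2 -> legal
(5,5): no bracket -> illegal
W mobility = 7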